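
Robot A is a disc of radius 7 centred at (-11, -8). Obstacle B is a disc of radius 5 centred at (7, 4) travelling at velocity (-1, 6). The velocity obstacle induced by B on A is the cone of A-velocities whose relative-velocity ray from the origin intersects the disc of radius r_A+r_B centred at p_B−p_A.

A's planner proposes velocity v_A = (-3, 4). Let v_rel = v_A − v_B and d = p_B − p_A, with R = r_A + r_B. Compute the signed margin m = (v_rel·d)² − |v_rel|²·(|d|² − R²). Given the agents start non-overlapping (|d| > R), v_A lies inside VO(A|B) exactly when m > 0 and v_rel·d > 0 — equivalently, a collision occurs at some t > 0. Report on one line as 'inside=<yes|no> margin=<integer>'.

d = (18, 12),  |d|² = 468;  R = 7+5 = 12,  c = 468−12² = 324
v_rel = (-2, -2),  |v_rel|² = 8;  v_rel·d = (-2)·(18) + (-2)·(12) = -60
8·t² + 120·t + 324 = 0  ⇒  m = (-60)² − 8·324 = 1008
m = 1008 > 0,  v_rel·d = -60 < 0  ⇒  outside

inside=no margin=1008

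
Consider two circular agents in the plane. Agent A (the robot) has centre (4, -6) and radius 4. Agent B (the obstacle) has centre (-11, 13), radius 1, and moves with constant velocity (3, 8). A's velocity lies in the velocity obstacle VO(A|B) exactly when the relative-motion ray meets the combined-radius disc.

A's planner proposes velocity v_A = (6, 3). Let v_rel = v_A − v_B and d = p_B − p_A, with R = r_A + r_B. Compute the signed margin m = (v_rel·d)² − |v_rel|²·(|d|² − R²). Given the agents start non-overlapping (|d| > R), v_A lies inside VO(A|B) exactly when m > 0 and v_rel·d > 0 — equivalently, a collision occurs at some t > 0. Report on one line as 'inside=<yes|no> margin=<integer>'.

d = (-15, 19),  |d|² = 586;  R = 4+1 = 5,  c = 586−5² = 561
v_rel = (3, -5),  |v_rel|² = 34;  v_rel·d = (3)·(-15) + (-5)·(19) = -140
34·t² + 280·t + 561 = 0  ⇒  m = (-140)² − 34·561 = 526
m = 526 > 0,  v_rel·d = -140 < 0  ⇒  outside

inside=no margin=526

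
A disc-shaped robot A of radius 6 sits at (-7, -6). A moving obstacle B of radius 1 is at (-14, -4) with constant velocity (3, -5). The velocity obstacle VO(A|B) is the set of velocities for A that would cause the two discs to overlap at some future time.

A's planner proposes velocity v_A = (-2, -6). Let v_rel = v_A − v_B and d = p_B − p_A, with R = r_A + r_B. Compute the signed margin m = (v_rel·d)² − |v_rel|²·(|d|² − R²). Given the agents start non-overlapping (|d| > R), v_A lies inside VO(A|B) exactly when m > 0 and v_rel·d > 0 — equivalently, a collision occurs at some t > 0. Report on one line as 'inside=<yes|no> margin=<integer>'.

d = (-7, 2),  |d|² = 53;  R = 6+1 = 7,  c = 53−7² = 4
v_rel = (-5, -1),  |v_rel|² = 26;  v_rel·d = (-5)·(-7) + (-1)·(2) = 33
26·t² − 66·t + 4 = 0  ⇒  m = 33² − 26·4 = 985
m = 985 > 0,  v_rel·d = 33 > 0  ⇒  inside

inside=yes margin=985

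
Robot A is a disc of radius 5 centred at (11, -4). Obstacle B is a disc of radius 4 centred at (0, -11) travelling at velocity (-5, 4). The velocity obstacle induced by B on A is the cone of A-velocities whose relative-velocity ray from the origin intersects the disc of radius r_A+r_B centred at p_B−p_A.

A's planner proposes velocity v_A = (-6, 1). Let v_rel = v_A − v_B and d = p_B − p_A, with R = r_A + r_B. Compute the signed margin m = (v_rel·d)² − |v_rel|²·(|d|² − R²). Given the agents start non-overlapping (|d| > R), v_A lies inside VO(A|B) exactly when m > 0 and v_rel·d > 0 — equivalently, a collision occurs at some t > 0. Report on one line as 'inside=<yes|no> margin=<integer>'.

d = (-11, -7),  |d|² = 170;  R = 5+4 = 9,  c = 170−9² = 89
v_rel = (-1, -3),  |v_rel|² = 10;  v_rel·d = (-1)·(-11) + (-3)·(-7) = 32
10·t² − 64·t + 89 = 0  ⇒  m = 32² − 10·89 = 134
m = 134 > 0,  v_rel·d = 32 > 0  ⇒  inside

inside=yes margin=134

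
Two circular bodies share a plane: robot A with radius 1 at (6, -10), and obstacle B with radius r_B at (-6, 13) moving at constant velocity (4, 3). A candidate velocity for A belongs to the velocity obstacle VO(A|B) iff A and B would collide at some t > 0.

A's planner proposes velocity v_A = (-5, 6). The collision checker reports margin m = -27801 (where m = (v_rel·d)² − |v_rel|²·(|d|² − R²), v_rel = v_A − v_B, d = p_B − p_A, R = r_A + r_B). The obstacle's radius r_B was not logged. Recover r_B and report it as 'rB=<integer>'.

m = -27801
d = (-12, 23);  v_rel = (-9, 3),  |v_rel|² = 90
v_rel×d = (-9)·(23) − (3)·(-12) = -171
since m = R²·90 − (-171)²:  R² = (29241 + -27801) / 90 = 16
R = √16 = 4  ⇒  r_B = 4 − 1 = 3

rB=3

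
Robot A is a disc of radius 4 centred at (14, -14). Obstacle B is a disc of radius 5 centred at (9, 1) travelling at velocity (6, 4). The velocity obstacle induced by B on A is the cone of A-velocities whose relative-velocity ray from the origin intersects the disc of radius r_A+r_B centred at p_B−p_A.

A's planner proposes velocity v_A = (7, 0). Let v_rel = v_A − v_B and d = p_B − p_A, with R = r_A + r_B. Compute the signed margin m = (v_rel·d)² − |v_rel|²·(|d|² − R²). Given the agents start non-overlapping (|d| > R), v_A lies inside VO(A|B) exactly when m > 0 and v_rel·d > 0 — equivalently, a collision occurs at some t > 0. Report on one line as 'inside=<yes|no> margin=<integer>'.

d = (-5, 15),  |d|² = 250;  R = 4+5 = 9,  c = 250−9² = 169
v_rel = (1, -4),  |v_rel|² = 17;  v_rel·d = (1)·(-5) + (-4)·(15) = -65
17·t² + 130·t + 169 = 0  ⇒  m = (-65)² − 17·169 = 1352
m = 1352 > 0,  v_rel·d = -65 < 0  ⇒  outside

inside=no margin=1352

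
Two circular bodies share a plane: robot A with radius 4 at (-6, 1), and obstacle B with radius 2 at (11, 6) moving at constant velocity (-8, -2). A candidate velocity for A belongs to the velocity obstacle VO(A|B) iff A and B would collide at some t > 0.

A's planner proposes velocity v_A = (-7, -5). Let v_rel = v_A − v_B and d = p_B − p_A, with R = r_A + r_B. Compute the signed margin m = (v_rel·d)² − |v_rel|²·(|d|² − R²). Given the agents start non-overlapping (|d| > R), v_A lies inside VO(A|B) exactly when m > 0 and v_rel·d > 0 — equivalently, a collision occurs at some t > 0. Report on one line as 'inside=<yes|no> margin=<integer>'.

d = (17, 5),  |d|² = 314;  R = 4+2 = 6,  c = 314−6² = 278
v_rel = (1, -3),  |v_rel|² = 10;  v_rel·d = (1)·(17) + (-3)·(5) = 2
10·t² − 4·t + 278 = 0  ⇒  m = 2² − 10·278 = -2776
m = -2776 < 0,  v_rel·d = 2 > 0  ⇒  outside

inside=no margin=-2776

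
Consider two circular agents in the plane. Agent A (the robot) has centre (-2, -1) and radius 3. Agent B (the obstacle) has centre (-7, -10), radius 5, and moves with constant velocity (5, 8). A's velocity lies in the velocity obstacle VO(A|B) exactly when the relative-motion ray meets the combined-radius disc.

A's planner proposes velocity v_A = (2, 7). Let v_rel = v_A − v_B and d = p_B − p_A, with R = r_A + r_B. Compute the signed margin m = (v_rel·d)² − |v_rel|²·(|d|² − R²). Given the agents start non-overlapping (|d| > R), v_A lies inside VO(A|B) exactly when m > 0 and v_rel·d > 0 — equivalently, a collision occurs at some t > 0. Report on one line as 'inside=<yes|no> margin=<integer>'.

d = (-5, -9),  |d|² = 106;  R = 3+5 = 8,  c = 106−8² = 42
v_rel = (-3, -1),  |v_rel|² = 10;  v_rel·d = (-3)·(-5) + (-1)·(-9) = 24
10·t² − 48·t + 42 = 0  ⇒  m = 24² − 10·42 = 156
m = 156 > 0,  v_rel·d = 24 > 0  ⇒  inside

inside=yes margin=156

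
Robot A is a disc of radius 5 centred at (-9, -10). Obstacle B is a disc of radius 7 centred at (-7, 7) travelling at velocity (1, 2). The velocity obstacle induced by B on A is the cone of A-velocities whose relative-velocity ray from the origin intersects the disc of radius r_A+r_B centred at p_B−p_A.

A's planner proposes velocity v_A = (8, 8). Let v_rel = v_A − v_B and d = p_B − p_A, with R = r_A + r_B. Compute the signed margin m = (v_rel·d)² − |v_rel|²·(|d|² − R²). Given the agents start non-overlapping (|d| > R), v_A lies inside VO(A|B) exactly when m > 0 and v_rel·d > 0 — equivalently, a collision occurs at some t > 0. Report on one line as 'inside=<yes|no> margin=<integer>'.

d = (2, 17),  |d|² = 293;  R = 5+7 = 12,  c = 293−12² = 149
v_rel = (7, 6),  |v_rel|² = 85;  v_rel·d = (7)·(2) + (6)·(17) = 116
85·t² − 232·t + 149 = 0  ⇒  m = 116² − 85·149 = 791
m = 791 > 0,  v_rel·d = 116 > 0  ⇒  inside

inside=yes margin=791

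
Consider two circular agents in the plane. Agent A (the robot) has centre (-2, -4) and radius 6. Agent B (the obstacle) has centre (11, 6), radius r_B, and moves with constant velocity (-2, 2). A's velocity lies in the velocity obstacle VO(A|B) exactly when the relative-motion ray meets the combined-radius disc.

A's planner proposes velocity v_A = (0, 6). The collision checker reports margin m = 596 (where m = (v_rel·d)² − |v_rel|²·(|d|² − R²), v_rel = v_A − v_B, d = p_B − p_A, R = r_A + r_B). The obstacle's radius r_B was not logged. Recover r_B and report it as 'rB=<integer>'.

m = 596
d = (13, 10);  v_rel = (2, 4),  |v_rel|² = 20
v_rel×d = (2)·(10) − (4)·(13) = -32
since m = R²·20 − (-32)²:  R² = (1024 + 596) / 20 = 81
R = √81 = 9  ⇒  r_B = 9 − 6 = 3

rB=3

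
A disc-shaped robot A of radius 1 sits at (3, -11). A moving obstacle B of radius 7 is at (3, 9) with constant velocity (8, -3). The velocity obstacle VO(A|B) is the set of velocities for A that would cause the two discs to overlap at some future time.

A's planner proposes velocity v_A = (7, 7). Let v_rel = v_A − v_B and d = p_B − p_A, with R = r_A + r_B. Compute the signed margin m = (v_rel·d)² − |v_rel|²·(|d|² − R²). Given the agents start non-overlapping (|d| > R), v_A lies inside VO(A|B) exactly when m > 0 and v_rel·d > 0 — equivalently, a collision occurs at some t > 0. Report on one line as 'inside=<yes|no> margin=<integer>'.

d = (0, 20),  |d|² = 400;  R = 1+7 = 8,  c = 400−8² = 336
v_rel = (-1, 10),  |v_rel|² = 101;  v_rel·d = (-1)·(0) + (10)·(20) = 200
101·t² − 400·t + 336 = 0  ⇒  m = 200² − 101·336 = 6064
m = 6064 > 0,  v_rel·d = 200 > 0  ⇒  inside

inside=yes margin=6064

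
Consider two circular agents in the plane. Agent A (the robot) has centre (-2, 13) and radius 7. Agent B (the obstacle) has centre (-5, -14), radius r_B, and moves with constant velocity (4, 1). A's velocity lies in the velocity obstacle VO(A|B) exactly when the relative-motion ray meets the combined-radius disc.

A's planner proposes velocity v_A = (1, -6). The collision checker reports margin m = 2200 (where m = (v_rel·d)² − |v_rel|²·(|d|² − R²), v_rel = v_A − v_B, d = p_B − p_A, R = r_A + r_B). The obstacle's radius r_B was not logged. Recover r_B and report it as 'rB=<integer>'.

m = 2200
d = (-3, -27);  v_rel = (-3, -7),  |v_rel|² = 58
v_rel×d = (-3)·(-27) − (-7)·(-3) = 60
since m = R²·58 − 60²:  R² = (3600 + 2200) / 58 = 100
R = √100 = 10  ⇒  r_B = 10 − 7 = 3

rB=3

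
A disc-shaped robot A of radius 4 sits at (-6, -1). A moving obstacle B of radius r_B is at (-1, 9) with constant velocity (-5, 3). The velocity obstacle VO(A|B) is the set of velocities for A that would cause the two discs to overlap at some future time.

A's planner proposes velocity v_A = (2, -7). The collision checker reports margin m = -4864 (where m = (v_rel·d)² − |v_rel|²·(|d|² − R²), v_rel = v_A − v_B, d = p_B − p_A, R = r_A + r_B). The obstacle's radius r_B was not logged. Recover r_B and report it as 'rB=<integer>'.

m = -4864
d = (5, 10);  v_rel = (7, -10),  |v_rel|² = 149
v_rel×d = (7)·(10) − (-10)·(5) = 120
since m = R²·149 − 120²:  R² = (14400 + -4864) / 149 = 64
R = √64 = 8  ⇒  r_B = 8 − 4 = 4

rB=4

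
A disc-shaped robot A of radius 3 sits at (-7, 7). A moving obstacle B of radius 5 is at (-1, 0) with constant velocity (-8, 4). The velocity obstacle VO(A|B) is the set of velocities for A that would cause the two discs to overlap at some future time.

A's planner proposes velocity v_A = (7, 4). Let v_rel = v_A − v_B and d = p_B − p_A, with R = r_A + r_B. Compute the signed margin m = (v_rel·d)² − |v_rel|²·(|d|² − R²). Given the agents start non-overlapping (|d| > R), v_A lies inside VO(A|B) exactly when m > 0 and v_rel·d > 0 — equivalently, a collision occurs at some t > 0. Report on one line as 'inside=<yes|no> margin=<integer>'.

d = (6, -7),  |d|² = 85;  R = 3+5 = 8,  c = 85−8² = 21
v_rel = (15, 0),  |v_rel|² = 225;  v_rel·d = (15)·(6) + (0)·(-7) = 90
225·t² − 180·t + 21 = 0  ⇒  m = 90² − 225·21 = 3375
m = 3375 > 0,  v_rel·d = 90 > 0  ⇒  inside

inside=yes margin=3375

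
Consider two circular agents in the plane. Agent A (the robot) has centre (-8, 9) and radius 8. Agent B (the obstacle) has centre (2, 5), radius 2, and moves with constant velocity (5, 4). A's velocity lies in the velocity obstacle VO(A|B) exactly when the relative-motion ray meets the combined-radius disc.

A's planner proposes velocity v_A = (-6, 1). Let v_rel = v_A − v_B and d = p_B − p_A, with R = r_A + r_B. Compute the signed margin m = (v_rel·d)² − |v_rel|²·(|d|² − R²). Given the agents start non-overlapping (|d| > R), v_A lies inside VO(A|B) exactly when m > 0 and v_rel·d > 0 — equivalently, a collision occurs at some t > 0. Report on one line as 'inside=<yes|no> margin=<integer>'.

d = (10, -4),  |d|² = 116;  R = 8+2 = 10,  c = 116−10² = 16
v_rel = (-11, -3),  |v_rel|² = 130;  v_rel·d = (-11)·(10) + (-3)·(-4) = -98
130·t² + 196·t + 16 = 0  ⇒  m = (-98)² − 130·16 = 7524
m = 7524 > 0,  v_rel·d = -98 < 0  ⇒  outside

inside=no margin=7524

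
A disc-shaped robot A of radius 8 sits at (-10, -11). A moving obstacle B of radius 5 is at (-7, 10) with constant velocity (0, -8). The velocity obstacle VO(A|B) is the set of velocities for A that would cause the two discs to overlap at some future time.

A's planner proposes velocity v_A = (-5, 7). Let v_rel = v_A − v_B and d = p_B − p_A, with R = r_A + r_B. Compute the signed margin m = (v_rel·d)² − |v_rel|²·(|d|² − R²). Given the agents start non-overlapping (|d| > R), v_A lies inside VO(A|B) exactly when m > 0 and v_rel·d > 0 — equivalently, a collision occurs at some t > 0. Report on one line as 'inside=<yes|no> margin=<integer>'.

d = (3, 21),  |d|² = 450;  R = 8+5 = 13,  c = 450−13² = 281
v_rel = (-5, 15),  |v_rel|² = 250;  v_rel·d = (-5)·(3) + (15)·(21) = 300
250·t² − 600·t + 281 = 0  ⇒  m = 300² − 250·281 = 19750
m = 19750 > 0,  v_rel·d = 300 > 0  ⇒  inside

inside=yes margin=19750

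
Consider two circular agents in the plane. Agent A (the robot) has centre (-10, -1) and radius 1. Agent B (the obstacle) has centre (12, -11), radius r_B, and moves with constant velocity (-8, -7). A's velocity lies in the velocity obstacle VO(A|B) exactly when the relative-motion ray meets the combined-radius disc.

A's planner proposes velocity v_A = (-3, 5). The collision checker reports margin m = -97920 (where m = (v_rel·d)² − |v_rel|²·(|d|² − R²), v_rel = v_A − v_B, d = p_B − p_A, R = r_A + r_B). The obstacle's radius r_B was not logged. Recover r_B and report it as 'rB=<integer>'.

m = -97920
d = (22, -10);  v_rel = (5, 12),  |v_rel|² = 169
v_rel×d = (5)·(-10) − (12)·(22) = -314
since m = R²·169 − (-314)²:  R² = (98596 + -97920) / 169 = 4
R = √4 = 2  ⇒  r_B = 2 − 1 = 1

rB=1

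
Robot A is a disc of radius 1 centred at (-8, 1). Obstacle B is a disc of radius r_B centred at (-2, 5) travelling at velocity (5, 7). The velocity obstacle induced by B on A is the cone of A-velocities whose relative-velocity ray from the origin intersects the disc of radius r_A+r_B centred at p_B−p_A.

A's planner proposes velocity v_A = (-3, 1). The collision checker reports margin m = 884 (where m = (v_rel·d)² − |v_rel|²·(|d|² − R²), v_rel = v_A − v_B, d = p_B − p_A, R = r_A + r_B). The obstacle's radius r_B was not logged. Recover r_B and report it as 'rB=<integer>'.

m = 884
d = (6, 4);  v_rel = (-8, -6),  |v_rel|² = 100
v_rel×d = (-8)·(4) − (-6)·(6) = 4
since m = R²·100 − 4²:  R² = (16 + 884) / 100 = 9
R = √9 = 3  ⇒  r_B = 3 − 1 = 2

rB=2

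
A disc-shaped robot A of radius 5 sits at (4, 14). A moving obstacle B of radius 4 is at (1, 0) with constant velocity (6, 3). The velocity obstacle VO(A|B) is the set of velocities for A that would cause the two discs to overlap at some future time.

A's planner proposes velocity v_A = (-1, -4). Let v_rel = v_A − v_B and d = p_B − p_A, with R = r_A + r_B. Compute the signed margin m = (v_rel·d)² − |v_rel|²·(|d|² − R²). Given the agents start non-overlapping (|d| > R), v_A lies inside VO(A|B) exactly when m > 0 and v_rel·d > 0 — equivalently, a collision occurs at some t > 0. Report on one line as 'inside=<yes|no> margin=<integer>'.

d = (-3, -14),  |d|² = 205;  R = 5+4 = 9,  c = 205−9² = 124
v_rel = (-7, -7),  |v_rel|² = 98;  v_rel·d = (-7)·(-3) + (-7)·(-14) = 119
98·t² − 238·t + 124 = 0  ⇒  m = 119² − 98·124 = 2009
m = 2009 > 0,  v_rel·d = 119 > 0  ⇒  inside

inside=yes margin=2009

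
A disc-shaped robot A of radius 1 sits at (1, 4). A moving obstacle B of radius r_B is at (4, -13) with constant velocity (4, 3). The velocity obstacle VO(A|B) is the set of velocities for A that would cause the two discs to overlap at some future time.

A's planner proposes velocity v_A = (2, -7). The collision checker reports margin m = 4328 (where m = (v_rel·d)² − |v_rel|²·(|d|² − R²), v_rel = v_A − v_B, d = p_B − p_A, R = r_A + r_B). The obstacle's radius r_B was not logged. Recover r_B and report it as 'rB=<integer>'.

m = 4328
d = (3, -17);  v_rel = (-2, -10),  |v_rel|² = 104
v_rel×d = (-2)·(-17) − (-10)·(3) = 64
since m = R²·104 − 64²:  R² = (4096 + 4328) / 104 = 81
R = √81 = 9  ⇒  r_B = 9 − 1 = 8

rB=8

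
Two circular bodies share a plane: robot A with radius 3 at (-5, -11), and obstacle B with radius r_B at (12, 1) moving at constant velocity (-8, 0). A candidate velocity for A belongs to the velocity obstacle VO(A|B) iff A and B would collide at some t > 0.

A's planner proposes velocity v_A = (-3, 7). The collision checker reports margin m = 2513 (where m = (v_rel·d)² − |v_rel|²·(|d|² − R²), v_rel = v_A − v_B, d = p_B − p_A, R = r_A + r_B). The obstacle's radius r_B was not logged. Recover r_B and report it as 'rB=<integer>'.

m = 2513
d = (17, 12);  v_rel = (5, 7),  |v_rel|² = 74
v_rel×d = (5)·(12) − (7)·(17) = -59
since m = R²·74 − (-59)²:  R² = (3481 + 2513) / 74 = 81
R = √81 = 9  ⇒  r_B = 9 − 3 = 6

rB=6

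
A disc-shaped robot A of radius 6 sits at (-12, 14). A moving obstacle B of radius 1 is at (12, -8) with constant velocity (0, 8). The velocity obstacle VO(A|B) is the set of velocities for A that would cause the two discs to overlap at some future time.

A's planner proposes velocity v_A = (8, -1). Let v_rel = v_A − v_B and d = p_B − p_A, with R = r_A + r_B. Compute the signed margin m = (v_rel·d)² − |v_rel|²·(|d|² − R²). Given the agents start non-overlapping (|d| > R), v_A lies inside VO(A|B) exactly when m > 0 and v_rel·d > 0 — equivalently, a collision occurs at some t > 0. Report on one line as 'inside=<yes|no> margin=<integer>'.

d = (24, -22),  |d|² = 1060;  R = 6+1 = 7,  c = 1060−7² = 1011
v_rel = (8, -9),  |v_rel|² = 145;  v_rel·d = (8)·(24) + (-9)·(-22) = 390
145·t² − 780·t + 1011 = 0  ⇒  m = 390² − 145·1011 = 5505
m = 5505 > 0,  v_rel·d = 390 > 0  ⇒  inside

inside=yes margin=5505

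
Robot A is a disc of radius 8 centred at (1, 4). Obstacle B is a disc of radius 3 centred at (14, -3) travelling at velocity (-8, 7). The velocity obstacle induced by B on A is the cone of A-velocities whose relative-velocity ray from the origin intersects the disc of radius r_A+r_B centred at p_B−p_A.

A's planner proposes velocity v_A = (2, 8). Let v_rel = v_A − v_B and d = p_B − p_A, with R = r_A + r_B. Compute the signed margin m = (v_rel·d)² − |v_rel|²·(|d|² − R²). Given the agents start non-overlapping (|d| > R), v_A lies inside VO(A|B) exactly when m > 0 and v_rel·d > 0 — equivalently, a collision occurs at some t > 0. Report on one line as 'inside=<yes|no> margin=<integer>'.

d = (13, -7),  |d|² = 218;  R = 8+3 = 11,  c = 218−11² = 97
v_rel = (10, 1),  |v_rel|² = 101;  v_rel·d = (10)·(13) + (1)·(-7) = 123
101·t² − 246·t + 97 = 0  ⇒  m = 123² − 101·97 = 5332
m = 5332 > 0,  v_rel·d = 123 > 0  ⇒  inside

inside=yes margin=5332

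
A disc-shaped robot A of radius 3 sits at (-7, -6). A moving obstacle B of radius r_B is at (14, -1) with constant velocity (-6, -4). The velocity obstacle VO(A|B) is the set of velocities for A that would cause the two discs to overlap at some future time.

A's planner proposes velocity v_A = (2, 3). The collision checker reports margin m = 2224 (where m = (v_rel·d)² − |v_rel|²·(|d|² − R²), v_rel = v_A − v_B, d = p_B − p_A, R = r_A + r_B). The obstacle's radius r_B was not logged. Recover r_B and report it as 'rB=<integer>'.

m = 2224
d = (21, 5);  v_rel = (8, 7),  |v_rel|² = 113
v_rel×d = (8)·(5) − (7)·(21) = -107
since m = R²·113 − (-107)²:  R² = (11449 + 2224) / 113 = 121
R = √121 = 11  ⇒  r_B = 11 − 3 = 8

rB=8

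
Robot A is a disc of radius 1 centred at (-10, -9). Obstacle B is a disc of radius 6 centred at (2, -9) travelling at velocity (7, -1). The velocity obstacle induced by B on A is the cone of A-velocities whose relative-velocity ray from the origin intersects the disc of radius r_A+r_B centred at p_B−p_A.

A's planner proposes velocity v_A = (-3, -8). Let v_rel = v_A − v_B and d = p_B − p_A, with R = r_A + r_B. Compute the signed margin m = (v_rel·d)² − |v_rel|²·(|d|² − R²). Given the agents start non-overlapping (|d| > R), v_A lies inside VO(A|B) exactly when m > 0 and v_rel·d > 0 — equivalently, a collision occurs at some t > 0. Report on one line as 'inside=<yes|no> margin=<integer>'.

d = (12, 0),  |d|² = 144;  R = 1+6 = 7,  c = 144−7² = 95
v_rel = (-10, -7),  |v_rel|² = 149;  v_rel·d = (-10)·(12) + (-7)·(0) = -120
149·t² + 240·t + 95 = 0  ⇒  m = (-120)² − 149·95 = 245
m = 245 > 0,  v_rel·d = -120 < 0  ⇒  outside

inside=no margin=245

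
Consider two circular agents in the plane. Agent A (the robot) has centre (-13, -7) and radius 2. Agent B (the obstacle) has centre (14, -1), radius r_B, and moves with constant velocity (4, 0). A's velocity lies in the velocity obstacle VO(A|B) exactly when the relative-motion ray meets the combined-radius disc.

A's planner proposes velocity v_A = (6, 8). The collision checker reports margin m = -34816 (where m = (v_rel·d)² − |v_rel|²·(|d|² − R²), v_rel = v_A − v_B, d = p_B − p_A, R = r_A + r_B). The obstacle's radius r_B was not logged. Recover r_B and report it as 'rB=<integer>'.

m = -34816
d = (27, 6);  v_rel = (2, 8),  |v_rel|² = 68
v_rel×d = (2)·(6) − (8)·(27) = -204
since m = R²·68 − (-204)²:  R² = (41616 + -34816) / 68 = 100
R = √100 = 10  ⇒  r_B = 10 − 2 = 8

rB=8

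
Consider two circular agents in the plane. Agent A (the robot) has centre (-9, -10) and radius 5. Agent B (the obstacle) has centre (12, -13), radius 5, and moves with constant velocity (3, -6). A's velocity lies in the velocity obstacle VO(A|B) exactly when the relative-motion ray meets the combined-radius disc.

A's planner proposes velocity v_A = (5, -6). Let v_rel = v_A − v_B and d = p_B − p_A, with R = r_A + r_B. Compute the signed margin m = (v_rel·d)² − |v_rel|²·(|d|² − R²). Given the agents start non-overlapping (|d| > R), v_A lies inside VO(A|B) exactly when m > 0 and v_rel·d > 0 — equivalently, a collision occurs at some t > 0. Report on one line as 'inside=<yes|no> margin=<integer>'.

d = (21, -3),  |d|² = 450;  R = 5+5 = 10,  c = 450−10² = 350
v_rel = (2, 0),  |v_rel|² = 4;  v_rel·d = (2)·(21) + (0)·(-3) = 42
4·t² − 84·t + 350 = 0  ⇒  m = 42² − 4·350 = 364
m = 364 > 0,  v_rel·d = 42 > 0  ⇒  inside

inside=yes margin=364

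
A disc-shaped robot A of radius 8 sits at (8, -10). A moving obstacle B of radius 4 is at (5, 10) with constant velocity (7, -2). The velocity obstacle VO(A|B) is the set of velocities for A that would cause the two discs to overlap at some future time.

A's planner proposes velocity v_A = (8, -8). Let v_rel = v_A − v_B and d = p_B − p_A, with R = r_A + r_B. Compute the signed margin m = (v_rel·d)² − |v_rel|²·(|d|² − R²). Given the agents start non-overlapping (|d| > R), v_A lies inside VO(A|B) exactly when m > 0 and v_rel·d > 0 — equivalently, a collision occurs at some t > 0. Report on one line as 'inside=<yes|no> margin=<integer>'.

d = (-3, 20),  |d|² = 409;  R = 8+4 = 12,  c = 409−12² = 265
v_rel = (1, -6),  |v_rel|² = 37;  v_rel·d = (1)·(-3) + (-6)·(20) = -123
37·t² + 246·t + 265 = 0  ⇒  m = (-123)² − 37·265 = 5324
m = 5324 > 0,  v_rel·d = -123 < 0  ⇒  outside

inside=no margin=5324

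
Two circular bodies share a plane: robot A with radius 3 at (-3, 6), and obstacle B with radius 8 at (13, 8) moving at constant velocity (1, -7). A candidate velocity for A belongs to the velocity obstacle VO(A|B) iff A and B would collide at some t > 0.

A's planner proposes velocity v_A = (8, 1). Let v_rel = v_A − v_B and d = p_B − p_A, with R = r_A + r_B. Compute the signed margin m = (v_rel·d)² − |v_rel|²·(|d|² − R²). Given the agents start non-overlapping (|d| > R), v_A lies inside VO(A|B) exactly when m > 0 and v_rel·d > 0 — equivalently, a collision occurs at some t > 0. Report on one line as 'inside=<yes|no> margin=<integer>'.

d = (16, 2),  |d|² = 260;  R = 3+8 = 11,  c = 260−11² = 139
v_rel = (7, 8),  |v_rel|² = 113;  v_rel·d = (7)·(16) + (8)·(2) = 128
113·t² − 256·t + 139 = 0  ⇒  m = 128² − 113·139 = 677
m = 677 > 0,  v_rel·d = 128 > 0  ⇒  inside

inside=yes margin=677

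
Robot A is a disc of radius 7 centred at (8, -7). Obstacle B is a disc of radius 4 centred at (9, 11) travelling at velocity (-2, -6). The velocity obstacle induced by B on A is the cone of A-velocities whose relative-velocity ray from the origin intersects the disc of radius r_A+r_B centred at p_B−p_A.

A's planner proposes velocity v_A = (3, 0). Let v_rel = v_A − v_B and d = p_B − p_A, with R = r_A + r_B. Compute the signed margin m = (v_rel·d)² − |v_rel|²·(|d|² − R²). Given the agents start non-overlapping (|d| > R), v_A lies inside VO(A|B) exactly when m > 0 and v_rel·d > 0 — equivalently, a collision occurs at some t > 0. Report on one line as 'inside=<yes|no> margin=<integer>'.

d = (1, 18),  |d|² = 325;  R = 7+4 = 11,  c = 325−11² = 204
v_rel = (5, 6),  |v_rel|² = 61;  v_rel·d = (5)·(1) + (6)·(18) = 113
61·t² − 226·t + 204 = 0  ⇒  m = 113² − 61·204 = 325
m = 325 > 0,  v_rel·d = 113 > 0  ⇒  inside

inside=yes margin=325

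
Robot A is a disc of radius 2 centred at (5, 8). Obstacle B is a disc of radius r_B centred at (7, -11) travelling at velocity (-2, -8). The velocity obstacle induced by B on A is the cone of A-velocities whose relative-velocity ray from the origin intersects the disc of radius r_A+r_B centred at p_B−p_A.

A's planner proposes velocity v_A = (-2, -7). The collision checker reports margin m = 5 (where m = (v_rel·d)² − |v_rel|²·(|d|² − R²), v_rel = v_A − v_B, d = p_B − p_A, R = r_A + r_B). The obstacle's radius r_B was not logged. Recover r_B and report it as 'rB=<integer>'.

m = 5
d = (2, -19);  v_rel = (0, 1),  |v_rel|² = 1
v_rel×d = (0)·(-19) − (1)·(2) = -2
since m = R²·1 − (-2)²:  R² = (4 + 5) / 1 = 9
R = √9 = 3  ⇒  r_B = 3 − 2 = 1

rB=1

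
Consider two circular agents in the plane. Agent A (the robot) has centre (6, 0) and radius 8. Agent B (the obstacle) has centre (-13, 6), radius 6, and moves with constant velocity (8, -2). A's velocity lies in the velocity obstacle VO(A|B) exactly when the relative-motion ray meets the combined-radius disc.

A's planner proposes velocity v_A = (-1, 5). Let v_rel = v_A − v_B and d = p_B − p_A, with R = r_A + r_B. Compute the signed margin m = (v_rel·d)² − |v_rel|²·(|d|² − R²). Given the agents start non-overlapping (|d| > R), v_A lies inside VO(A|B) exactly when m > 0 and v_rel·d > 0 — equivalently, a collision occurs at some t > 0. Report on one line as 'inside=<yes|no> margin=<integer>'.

d = (-19, 6),  |d|² = 397;  R = 8+6 = 14,  c = 397−14² = 201
v_rel = (-9, 7),  |v_rel|² = 130;  v_rel·d = (-9)·(-19) + (7)·(6) = 213
130·t² − 426·t + 201 = 0  ⇒  m = 213² − 130·201 = 19239
m = 19239 > 0,  v_rel·d = 213 > 0  ⇒  inside

inside=yes margin=19239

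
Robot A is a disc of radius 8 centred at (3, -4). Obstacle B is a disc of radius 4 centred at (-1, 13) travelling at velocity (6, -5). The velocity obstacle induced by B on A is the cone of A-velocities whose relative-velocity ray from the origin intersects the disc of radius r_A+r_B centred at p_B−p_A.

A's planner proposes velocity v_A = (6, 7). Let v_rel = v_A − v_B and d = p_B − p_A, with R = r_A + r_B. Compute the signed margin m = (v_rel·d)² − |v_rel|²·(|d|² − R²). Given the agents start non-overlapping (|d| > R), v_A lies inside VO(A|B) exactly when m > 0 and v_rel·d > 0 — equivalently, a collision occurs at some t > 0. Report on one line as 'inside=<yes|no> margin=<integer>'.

d = (-4, 17),  |d|² = 305;  R = 8+4 = 12,  c = 305−12² = 161
v_rel = (0, 12),  |v_rel|² = 144;  v_rel·d = (0)·(-4) + (12)·(17) = 204
144·t² − 408·t + 161 = 0  ⇒  m = 204² − 144·161 = 18432
m = 18432 > 0,  v_rel·d = 204 > 0  ⇒  inside

inside=yes margin=18432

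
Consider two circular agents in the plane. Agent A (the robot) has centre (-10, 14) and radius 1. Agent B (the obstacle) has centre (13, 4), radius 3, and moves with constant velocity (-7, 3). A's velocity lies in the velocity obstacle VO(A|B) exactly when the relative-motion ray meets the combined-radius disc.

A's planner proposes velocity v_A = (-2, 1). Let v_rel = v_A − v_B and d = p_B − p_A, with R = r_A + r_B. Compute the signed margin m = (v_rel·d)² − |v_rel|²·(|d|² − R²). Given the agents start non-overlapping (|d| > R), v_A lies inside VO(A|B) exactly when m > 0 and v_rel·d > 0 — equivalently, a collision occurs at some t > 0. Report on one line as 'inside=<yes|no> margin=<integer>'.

d = (23, -10),  |d|² = 629;  R = 1+3 = 4,  c = 629−4² = 613
v_rel = (5, -2),  |v_rel|² = 29;  v_rel·d = (5)·(23) + (-2)·(-10) = 135
29·t² − 270·t + 613 = 0  ⇒  m = 135² − 29·613 = 448
m = 448 > 0,  v_rel·d = 135 > 0  ⇒  inside

inside=yes margin=448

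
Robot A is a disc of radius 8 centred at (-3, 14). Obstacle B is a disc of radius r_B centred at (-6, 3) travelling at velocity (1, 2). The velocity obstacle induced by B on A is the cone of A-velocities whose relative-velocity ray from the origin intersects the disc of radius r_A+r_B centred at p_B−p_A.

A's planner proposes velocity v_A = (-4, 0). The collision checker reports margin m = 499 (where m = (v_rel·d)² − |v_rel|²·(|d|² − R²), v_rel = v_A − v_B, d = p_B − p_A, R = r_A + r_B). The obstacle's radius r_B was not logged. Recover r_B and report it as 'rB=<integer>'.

m = 499
d = (-3, -11);  v_rel = (-5, -2),  |v_rel|² = 29
v_rel×d = (-5)·(-11) − (-2)·(-3) = 49
since m = R²·29 − 49²:  R² = (2401 + 499) / 29 = 100
R = √100 = 10  ⇒  r_B = 10 − 8 = 2

rB=2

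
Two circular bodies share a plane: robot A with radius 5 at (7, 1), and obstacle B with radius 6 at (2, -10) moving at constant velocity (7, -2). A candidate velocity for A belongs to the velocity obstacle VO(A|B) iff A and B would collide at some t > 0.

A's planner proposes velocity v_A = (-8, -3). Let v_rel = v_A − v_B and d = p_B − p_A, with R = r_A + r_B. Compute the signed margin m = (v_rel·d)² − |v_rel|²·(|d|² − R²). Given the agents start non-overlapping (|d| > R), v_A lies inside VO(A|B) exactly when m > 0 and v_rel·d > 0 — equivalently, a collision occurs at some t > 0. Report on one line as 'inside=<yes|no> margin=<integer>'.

d = (-5, -11),  |d|² = 146;  R = 5+6 = 11,  c = 146−11² = 25
v_rel = (-15, -1),  |v_rel|² = 226;  v_rel·d = (-15)·(-5) + (-1)·(-11) = 86
226·t² − 172·t + 25 = 0  ⇒  m = 86² − 226·25 = 1746
m = 1746 > 0,  v_rel·d = 86 > 0  ⇒  inside

inside=yes margin=1746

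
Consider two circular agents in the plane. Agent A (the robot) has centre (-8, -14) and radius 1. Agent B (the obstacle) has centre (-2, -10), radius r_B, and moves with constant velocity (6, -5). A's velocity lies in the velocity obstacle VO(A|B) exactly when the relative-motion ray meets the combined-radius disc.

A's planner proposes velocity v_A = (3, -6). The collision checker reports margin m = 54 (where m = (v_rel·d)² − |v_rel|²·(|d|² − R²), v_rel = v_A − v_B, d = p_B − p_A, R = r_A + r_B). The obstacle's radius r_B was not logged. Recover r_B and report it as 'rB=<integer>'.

m = 54
d = (6, 4);  v_rel = (-3, -1),  |v_rel|² = 10
v_rel×d = (-3)·(4) − (-1)·(6) = -6
since m = R²·10 − (-6)²:  R² = (36 + 54) / 10 = 9
R = √9 = 3  ⇒  r_B = 3 − 1 = 2

rB=2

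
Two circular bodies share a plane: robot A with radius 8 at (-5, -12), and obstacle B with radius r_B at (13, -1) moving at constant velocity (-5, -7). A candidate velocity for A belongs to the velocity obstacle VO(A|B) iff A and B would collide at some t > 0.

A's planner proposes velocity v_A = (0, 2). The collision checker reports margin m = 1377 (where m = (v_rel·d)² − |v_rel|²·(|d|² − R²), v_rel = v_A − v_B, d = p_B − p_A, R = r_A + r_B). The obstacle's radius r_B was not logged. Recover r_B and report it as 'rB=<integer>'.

m = 1377
d = (18, 11);  v_rel = (5, 9),  |v_rel|² = 106
v_rel×d = (5)·(11) − (9)·(18) = -107
since m = R²·106 − (-107)²:  R² = (11449 + 1377) / 106 = 121
R = √121 = 11  ⇒  r_B = 11 − 8 = 3

rB=3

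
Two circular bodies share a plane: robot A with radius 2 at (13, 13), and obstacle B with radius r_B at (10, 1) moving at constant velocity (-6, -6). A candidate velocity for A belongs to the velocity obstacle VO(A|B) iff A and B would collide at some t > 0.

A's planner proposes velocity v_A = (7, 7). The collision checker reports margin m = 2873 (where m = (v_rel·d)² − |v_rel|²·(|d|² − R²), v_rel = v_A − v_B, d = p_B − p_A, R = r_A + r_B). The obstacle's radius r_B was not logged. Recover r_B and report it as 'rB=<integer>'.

m = 2873
d = (-3, -12);  v_rel = (13, 13),  |v_rel|² = 338
v_rel×d = (13)·(-12) − (13)·(-3) = -117
since m = R²·338 − (-117)²:  R² = (13689 + 2873) / 338 = 49
R = √49 = 7  ⇒  r_B = 7 − 2 = 5

rB=5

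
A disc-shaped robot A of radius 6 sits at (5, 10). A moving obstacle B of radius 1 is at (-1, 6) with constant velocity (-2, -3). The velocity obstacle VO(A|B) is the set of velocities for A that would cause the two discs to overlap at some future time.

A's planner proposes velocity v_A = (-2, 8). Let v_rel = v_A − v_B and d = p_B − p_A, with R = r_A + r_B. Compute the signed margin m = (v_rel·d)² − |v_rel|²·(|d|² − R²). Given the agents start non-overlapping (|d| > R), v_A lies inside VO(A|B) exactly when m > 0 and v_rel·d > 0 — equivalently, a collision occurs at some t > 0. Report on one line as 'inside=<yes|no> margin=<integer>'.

d = (-6, -4),  |d|² = 52;  R = 6+1 = 7,  c = 52−7² = 3
v_rel = (0, 11),  |v_rel|² = 121;  v_rel·d = (0)·(-6) + (11)·(-4) = -44
121·t² + 88·t + 3 = 0  ⇒  m = (-44)² − 121·3 = 1573
m = 1573 > 0,  v_rel·d = -44 < 0  ⇒  outside

inside=no margin=1573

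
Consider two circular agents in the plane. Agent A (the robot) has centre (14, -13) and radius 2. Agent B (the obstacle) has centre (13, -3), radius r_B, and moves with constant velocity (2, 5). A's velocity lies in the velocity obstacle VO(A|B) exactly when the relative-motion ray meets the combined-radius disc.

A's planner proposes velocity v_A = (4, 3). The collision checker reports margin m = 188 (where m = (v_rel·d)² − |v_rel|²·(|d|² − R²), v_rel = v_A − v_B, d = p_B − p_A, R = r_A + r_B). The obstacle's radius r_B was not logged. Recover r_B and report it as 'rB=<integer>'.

m = 188
d = (-1, 10);  v_rel = (2, -2),  |v_rel|² = 8
v_rel×d = (2)·(10) − (-2)·(-1) = 18
since m = R²·8 − 18²:  R² = (324 + 188) / 8 = 64
R = √64 = 8  ⇒  r_B = 8 − 2 = 6

rB=6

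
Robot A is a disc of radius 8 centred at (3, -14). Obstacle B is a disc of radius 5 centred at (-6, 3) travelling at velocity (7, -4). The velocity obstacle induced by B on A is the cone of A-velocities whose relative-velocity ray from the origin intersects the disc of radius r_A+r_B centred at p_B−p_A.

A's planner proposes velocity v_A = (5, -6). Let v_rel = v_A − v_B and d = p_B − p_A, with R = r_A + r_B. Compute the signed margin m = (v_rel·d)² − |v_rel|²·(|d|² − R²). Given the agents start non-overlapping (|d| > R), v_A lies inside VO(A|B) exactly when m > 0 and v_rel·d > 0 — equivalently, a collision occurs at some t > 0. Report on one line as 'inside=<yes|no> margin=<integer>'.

d = (-9, 17),  |d|² = 370;  R = 8+5 = 13,  c = 370−13² = 201
v_rel = (-2, -2),  |v_rel|² = 8;  v_rel·d = (-2)·(-9) + (-2)·(17) = -16
8·t² + 32·t + 201 = 0  ⇒  m = (-16)² − 8·201 = -1352
m = -1352 < 0,  v_rel·d = -16 < 0  ⇒  outside

inside=no margin=-1352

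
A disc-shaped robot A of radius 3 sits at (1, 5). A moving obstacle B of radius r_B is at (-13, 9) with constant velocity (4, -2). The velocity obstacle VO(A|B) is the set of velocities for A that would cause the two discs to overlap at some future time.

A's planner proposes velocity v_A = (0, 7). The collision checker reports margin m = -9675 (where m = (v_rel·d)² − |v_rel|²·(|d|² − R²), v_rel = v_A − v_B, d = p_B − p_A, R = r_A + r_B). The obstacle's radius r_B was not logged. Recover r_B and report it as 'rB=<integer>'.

m = -9675
d = (-14, 4);  v_rel = (-4, 9),  |v_rel|² = 97
v_rel×d = (-4)·(4) − (9)·(-14) = 110
since m = R²·97 − 110²:  R² = (12100 + -9675) / 97 = 25
R = √25 = 5  ⇒  r_B = 5 − 3 = 2

rB=2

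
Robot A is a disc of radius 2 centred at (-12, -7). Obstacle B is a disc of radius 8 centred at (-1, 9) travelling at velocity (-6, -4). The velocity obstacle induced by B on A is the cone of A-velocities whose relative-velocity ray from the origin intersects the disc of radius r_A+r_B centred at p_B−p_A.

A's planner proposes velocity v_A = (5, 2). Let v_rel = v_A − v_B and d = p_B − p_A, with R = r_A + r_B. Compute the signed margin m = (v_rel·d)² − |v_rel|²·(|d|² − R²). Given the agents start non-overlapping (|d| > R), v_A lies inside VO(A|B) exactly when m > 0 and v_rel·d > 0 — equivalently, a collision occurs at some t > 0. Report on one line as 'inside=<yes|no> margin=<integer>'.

d = (11, 16),  |d|² = 377;  R = 2+8 = 10,  c = 377−10² = 277
v_rel = (11, 6),  |v_rel|² = 157;  v_rel·d = (11)·(11) + (6)·(16) = 217
157·t² − 434·t + 277 = 0  ⇒  m = 217² − 157·277 = 3600
m = 3600 > 0,  v_rel·d = 217 > 0  ⇒  inside

inside=yes margin=3600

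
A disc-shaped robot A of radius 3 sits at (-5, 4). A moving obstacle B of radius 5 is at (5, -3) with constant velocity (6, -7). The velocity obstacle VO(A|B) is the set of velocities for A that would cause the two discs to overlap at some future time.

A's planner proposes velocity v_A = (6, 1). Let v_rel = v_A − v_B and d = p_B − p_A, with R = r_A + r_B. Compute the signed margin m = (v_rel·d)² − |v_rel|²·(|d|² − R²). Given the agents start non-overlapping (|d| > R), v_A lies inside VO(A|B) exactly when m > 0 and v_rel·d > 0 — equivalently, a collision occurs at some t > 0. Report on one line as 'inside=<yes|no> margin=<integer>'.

d = (10, -7),  |d|² = 149;  R = 3+5 = 8,  c = 149−8² = 85
v_rel = (0, 8),  |v_rel|² = 64;  v_rel·d = (0)·(10) + (8)·(-7) = -56
64·t² + 112·t + 85 = 0  ⇒  m = (-56)² − 64·85 = -2304
m = -2304 < 0,  v_rel·d = -56 < 0  ⇒  outside

inside=no margin=-2304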